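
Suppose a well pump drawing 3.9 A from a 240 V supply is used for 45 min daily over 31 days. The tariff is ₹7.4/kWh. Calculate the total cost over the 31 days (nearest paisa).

₹161.04

Power = 3.9 A × 240 V = 936 W = 0.936 kW
Runtime = 45 min × 31 = 1395 min = 23.25 h
Energy = 0.936 kW × 23.25 h = 21.762 kWh
Cost = 21.762 kWh × ₹7.4/kWh = ₹161.04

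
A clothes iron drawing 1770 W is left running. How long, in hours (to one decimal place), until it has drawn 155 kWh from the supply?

87.6 h

Hours = 155 kWh ÷ 1.77 kW = 87.6 h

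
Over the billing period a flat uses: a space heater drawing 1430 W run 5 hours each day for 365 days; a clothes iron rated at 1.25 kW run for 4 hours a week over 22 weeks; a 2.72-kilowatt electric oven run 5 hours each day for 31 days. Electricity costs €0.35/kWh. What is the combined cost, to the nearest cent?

space heater: Runtime = 5 h/day × 365 days = 1825 h
space heater: 1.43 kW × 1825 h = 2609.75 kWh
clothes iron: Runtime = 4 h/week × 22 weeks = 88 h
clothes iron: 1.25 kW × 88 h = 110 kWh
electric oven: Runtime = 5 h/day × 31 days = 155 h
electric oven: 2.72 kW × 155 h = 421.6 kWh
Total energy = 3141.35 kWh
Cost = 3141.35 × €0.35 = €1099.47

€1099.47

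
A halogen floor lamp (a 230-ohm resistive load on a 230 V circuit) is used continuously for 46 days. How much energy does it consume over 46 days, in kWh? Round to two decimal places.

253.92 kWh

Power = V²/R = 230²/230 = 230 W = 0.23 kW
Runtime = 24 h × 46 = 1104 h
Energy = 0.23 kW × 1104 h = 253.92 kWh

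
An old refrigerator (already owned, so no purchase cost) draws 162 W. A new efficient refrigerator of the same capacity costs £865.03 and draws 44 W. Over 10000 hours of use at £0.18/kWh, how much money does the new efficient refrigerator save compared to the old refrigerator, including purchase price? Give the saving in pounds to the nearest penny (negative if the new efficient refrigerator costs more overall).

-£652.63

old refrigerator: £0.00 + (162/1000) kW × 10000 h × £0.18 = £0.00 + £291.6 = £291.6
new efficient refrigerator: £865.03 + (44/1000) kW × 10000 h × £0.18 = £865.03 + £79.2 = £944.23
Saving = £291.6 − £944.23 = −£652.63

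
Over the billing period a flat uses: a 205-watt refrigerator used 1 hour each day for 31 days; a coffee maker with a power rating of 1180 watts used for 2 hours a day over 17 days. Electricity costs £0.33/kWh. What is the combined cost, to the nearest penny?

refrigerator: Runtime = 1 h/day × 31 days = 31 h
refrigerator: 0.205 kW × 31 h = 6.355 kWh
coffee maker: Runtime = 2 h/day × 17 days = 34 h
coffee maker: 1.18 kW × 34 h = 40.12 kWh
Total energy = 46.475 kWh
Cost = 46.475 × £0.33 = £15.34

£15.34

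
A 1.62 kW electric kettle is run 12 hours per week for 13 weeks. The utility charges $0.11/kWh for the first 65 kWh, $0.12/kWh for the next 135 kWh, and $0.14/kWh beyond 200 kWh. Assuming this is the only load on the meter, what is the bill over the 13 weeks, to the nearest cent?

$30.73

Runtime = 12 h/week × 13 weeks = 156 h
Energy = 1.62 kW × 156 h = 252.72 kWh
Tier 1 (0–65 kWh): 65 × $0.11 = $7.15
Tier 2 (65–200 kWh): 135 × $0.12 = $16.2
Above 200 kWh: 52.72 × $0.14 = $7.3808
Bill = $30.73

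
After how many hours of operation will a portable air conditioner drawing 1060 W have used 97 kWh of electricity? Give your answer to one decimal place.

91.5 h

Hours = 97 kWh ÷ 1.06 kW = 91.5 h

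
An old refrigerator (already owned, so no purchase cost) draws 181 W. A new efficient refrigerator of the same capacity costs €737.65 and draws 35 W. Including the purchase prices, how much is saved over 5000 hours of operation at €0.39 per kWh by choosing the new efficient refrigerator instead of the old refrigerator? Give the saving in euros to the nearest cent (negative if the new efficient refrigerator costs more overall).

-€452.95

old refrigerator: €0.00 + (181/1000) kW × 5000 h × €0.39 = €0.00 + €352.95 = €352.95
new efficient refrigerator: €737.65 + (35/1000) kW × 5000 h × €0.39 = €737.65 + €68.25 = €805.9
Saving = €352.95 − €805.9 = −€452.95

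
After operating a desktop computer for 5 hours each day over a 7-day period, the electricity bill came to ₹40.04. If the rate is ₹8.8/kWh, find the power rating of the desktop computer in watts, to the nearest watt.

130 W

Energy = ₹40.04 ÷ ₹8.8/kWh = 4.55 kWh
Runtime = 5 h/day × 7 days = 35 h
Power = 4.55 kWh ÷ 35 h = 0.13 kW = 130 W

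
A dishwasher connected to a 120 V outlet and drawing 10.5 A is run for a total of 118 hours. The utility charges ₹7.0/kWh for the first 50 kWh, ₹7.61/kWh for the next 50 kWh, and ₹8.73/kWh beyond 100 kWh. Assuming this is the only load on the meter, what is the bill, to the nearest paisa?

₹1155.48

Power = 10.5 A × 120 V = 1260 W = 1.26 kW
Energy = 1.26 kW × 118 h = 148.68 kWh
Tier 1 (0–50 kWh): 50 × ₹7.0 = ₹350
Tier 2 (50–100 kWh): 50 × ₹7.61 = ₹380.5
Above 100 kWh: 48.68 × ₹8.73 = ₹424.9764
Bill = ₹1155.48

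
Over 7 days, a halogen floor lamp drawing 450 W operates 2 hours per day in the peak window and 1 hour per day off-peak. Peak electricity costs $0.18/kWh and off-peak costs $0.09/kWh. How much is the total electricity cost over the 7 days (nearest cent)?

Peak energy = 0.45 kW × 2 h × 7 = 6.3 kWh
Off-peak energy = 0.45 kW × 1 h × 7 = 3.15 kWh
Cost = 6.3 × $0.18 + 3.15 × $0.09 = $1.134 + $0.2835 = $1.42

$1.42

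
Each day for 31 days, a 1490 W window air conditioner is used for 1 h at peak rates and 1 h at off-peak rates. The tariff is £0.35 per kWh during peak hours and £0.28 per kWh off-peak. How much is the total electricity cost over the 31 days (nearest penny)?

Peak energy = 1.49 kW × 1 h × 31 = 46.19 kWh
Off-peak energy = 1.49 kW × 1 h × 31 = 46.19 kWh
Cost = 46.19 × £0.35 + 46.19 × £0.28 = £16.1665 + £12.9332 = £29.10

£29.10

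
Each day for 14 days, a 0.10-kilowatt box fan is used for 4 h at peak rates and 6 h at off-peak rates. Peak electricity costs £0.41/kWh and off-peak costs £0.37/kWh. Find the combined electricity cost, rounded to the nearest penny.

£5.40

Peak energy = 0.1 kW × 4 h × 14 = 5.6 kWh
Off-peak energy = 0.1 kW × 6 h × 14 = 8.4 kWh
Cost = 5.6 × £0.41 + 8.4 × £0.37 = £2.296 + £3.108 = £5.40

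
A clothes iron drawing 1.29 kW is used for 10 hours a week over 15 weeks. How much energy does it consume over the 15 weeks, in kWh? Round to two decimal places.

Runtime = 10 h/week × 15 weeks = 150 h
Energy = 1.29 kW × 150 h = 193.5 kWh

193.50 kWh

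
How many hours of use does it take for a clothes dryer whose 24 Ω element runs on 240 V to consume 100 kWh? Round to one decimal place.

41.7 h

Power = V²/R = 240²/24 = 2400 W = 2.4 kW
Hours = 100 kWh ÷ 2.4 kW = 41.7 h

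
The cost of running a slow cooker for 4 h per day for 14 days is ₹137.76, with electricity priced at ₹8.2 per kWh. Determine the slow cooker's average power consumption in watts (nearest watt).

Energy = ₹137.76 ÷ ₹8.2/kWh = 16.8 kWh
Runtime = 4 h/day × 14 days = 56 h
Power = 16.8 kWh ÷ 56 h = 0.3 kW = 300 W

300 W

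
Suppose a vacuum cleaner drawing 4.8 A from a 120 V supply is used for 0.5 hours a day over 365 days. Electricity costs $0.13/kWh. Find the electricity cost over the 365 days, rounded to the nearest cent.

$13.67

Power = 4.8 A × 120 V = 576 W = 0.576 kW
Runtime = 0.5 h/day × 365 days = 182.5 h
Energy = 0.576 kW × 182.5 h = 105.12 kWh
Cost = 105.12 kWh × $0.13/kWh = $13.67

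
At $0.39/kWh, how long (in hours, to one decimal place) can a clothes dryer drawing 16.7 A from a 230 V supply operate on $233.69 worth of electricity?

156.0 h

Power = 16.7 A × 230 V = 3841 W = 3.841 kW
Energy available = $233.69 ÷ $0.39/kWh = 599.2051 kWh
Hours = 599.2051 kWh ÷ 3.841 kW = 156.0 h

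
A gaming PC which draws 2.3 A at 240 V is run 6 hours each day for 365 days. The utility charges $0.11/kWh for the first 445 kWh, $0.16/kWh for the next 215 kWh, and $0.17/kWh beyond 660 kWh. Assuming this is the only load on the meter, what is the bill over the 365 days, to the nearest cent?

$176.66

Power = 2.3 A × 240 V = 552 W = 0.552 kW
Runtime = 6 h/day × 365 days = 2190 h
Energy = 0.552 kW × 2190 h = 1208.88 kWh
Tier 1 (0–445 kWh): 445 × $0.11 = $48.95
Tier 2 (445–660 kWh): 215 × $0.16 = $34.4
Above 660 kWh: 548.88 × $0.17 = $93.3096
Bill = $176.66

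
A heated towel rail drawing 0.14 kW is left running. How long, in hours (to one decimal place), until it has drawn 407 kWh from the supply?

2907.1 h

Hours = 407 kWh ÷ 0.14 kW = 2907.1 h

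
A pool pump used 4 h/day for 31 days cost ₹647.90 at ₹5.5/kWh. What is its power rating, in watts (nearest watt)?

950 W

Energy = ₹647.90 ÷ ₹5.5/kWh = 117.8 kWh
Runtime = 4 h/day × 31 days = 124 h
Power = 117.8 kWh ÷ 124 h = 0.95 kW = 950 W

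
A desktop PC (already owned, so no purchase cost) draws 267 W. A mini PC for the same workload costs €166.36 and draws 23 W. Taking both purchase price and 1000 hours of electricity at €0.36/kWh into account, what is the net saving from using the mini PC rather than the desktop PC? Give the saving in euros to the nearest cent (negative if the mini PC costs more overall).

desktop PC: €0.00 + (267/1000) kW × 1000 h × €0.36 = €0.00 + €96.12 = €96.12
mini PC: €166.36 + (23/1000) kW × 1000 h × €0.36 = €166.36 + €8.28 = €174.64
Saving = €96.12 − €174.64 = −€78.52

-€78.52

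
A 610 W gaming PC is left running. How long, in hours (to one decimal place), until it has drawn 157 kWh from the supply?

257.4 h

Hours = 157 kWh ÷ 0.61 kW = 257.4 h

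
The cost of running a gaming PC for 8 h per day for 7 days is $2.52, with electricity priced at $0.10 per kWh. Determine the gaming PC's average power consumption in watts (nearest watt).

450 W

Energy = $2.52 ÷ $0.10/kWh = 25.2 kWh
Runtime = 8 h/day × 7 days = 56 h
Power = 25.2 kWh ÷ 56 h = 0.45 kW = 450 W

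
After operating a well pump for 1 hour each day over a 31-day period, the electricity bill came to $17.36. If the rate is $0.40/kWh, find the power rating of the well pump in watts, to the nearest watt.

1400 W

Energy = $17.36 ÷ $0.40/kWh = 43.4 kWh
Runtime = 1 h/day × 31 days = 31 h
Power = 43.4 kWh ÷ 31 h = 1.4 kW = 1400 W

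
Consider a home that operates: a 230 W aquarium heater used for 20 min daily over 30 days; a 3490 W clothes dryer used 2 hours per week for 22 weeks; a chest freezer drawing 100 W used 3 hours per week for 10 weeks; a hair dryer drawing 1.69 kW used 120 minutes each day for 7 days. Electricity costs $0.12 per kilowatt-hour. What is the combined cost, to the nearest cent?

aquarium heater: Runtime = 20 min × 30 = 600 min = 10 h
aquarium heater: 0.23 kW × 10 h = 2.3 kWh
clothes dryer: Runtime = 2 h/week × 22 weeks = 44 h
clothes dryer: 3.49 kW × 44 h = 153.56 kWh
chest freezer: Runtime = 3 h/week × 10 weeks = 30 h
chest freezer: 0.1 kW × 30 h = 3 kWh
hair dryer: Runtime = 120 min × 7 = 840 min = 14 h
hair dryer: 1.69 kW × 14 h = 23.66 kWh
Total energy = 182.52 kWh
Cost = 182.52 × $0.12 = $21.90

$21.90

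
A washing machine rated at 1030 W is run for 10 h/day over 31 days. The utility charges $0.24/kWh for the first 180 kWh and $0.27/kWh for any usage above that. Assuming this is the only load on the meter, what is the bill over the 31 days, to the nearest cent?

$80.81

Runtime = 10 h/day × 31 days = 310 h
Energy = 1.03 kW × 310 h = 319.3 kWh
Tier 1 (0–180 kWh): 180 × $0.24 = $43.2
Above 180 kWh: 139.3 × $0.27 = $37.611
Bill = $80.81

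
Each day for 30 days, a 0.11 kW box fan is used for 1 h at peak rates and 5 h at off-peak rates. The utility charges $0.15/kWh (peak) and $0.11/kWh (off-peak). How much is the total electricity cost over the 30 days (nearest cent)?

Peak energy = 0.11 kW × 1 h × 30 = 3.3 kWh
Off-peak energy = 0.11 kW × 5 h × 30 = 16.5 kWh
Cost = 3.3 × $0.15 + 16.5 × $0.11 = $0.495 + $1.815 = $2.31

$2.31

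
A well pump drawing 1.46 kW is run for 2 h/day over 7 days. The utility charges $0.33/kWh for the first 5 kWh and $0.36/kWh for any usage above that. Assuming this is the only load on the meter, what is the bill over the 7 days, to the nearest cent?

Runtime = 2 h/day × 7 days = 14 h
Energy = 1.46 kW × 14 h = 20.44 kWh
Tier 1 (0–5 kWh): 5 × $0.33 = $1.65
Above 5 kWh: 15.44 × $0.36 = $5.5584
Bill = $7.21

$7.21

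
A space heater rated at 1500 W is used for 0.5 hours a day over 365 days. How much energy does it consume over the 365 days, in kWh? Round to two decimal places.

273.75 kWh

Runtime = 0.5 h/day × 365 days = 182.5 h
Energy = 1.5 kW × 182.5 h = 273.75 kWh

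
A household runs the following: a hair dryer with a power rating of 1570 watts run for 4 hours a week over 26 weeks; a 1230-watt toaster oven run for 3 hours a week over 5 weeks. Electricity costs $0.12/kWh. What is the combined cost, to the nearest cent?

hair dryer: Runtime = 4 h/week × 26 weeks = 104 h
hair dryer: 1.57 kW × 104 h = 163.28 kWh
toaster oven: Runtime = 3 h/week × 5 weeks = 15 h
toaster oven: 1.23 kW × 15 h = 18.45 kWh
Total energy = 181.73 kWh
Cost = 181.73 × $0.12 = $21.81

$21.81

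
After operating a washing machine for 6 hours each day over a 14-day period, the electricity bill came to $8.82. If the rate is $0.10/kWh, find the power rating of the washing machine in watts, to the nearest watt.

Energy = $8.82 ÷ $0.10/kWh = 88.2 kWh
Runtime = 6 h/day × 14 days = 84 h
Power = 88.2 kWh ÷ 84 h = 1.05 kW = 1050 W

1050 W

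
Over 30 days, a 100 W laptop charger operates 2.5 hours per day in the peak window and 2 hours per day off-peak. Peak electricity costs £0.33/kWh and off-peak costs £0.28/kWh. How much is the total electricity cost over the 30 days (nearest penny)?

Peak energy = 0.1 kW × 2.5 h × 30 = 7.5 kWh
Off-peak energy = 0.1 kW × 2 h × 30 = 6 kWh
Cost = 7.5 × £0.33 + 6 × £0.28 = £2.475 + £1.68 = £4.16

£4.16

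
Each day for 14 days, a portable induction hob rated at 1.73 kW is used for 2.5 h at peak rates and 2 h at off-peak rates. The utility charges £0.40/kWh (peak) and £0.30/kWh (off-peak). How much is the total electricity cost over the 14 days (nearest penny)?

Peak energy = 1.73 kW × 2.5 h × 14 = 60.55 kWh
Off-peak energy = 1.73 kW × 2 h × 14 = 48.44 kWh
Cost = 60.55 × £0.40 + 48.44 × £0.30 = £24.22 + £14.532 = £38.75

£38.75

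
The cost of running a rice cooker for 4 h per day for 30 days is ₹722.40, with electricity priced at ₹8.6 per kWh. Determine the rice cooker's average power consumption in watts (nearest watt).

Energy = ₹722.40 ÷ ₹8.6/kWh = 84 kWh
Runtime = 4 h/day × 30 days = 120 h
Power = 84 kWh ÷ 120 h = 0.7 kW = 700 W

700 W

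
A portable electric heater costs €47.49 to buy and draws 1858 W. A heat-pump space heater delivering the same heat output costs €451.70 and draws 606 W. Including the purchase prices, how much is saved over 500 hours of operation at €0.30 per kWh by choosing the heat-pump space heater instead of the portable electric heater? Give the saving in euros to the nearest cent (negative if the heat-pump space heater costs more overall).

-€216.41

portable electric heater: €47.49 + (1858/1000) kW × 500 h × €0.30 = €47.49 + €278.7 = €326.19
heat-pump space heater: €451.70 + (606/1000) kW × 500 h × €0.30 = €451.70 + €90.9 = €542.6
Saving = €326.19 − €542.6 = −€216.41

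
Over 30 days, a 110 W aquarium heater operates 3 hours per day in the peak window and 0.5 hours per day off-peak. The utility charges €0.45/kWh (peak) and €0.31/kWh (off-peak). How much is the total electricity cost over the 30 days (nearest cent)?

€4.97

Peak energy = 0.11 kW × 3 h × 30 = 9.9 kWh
Off-peak energy = 0.11 kW × 0.5 h × 30 = 1.65 kWh
Cost = 9.9 × €0.45 + 1.65 × €0.31 = €4.455 + €0.5115 = €4.97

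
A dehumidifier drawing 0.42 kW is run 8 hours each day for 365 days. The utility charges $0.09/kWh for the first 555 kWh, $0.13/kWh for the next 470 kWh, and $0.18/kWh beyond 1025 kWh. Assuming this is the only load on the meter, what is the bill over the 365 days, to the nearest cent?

$147.30

Runtime = 8 h/day × 365 days = 2920 h
Energy = 0.42 kW × 2920 h = 1226.4 kWh
Tier 1 (0–555 kWh): 555 × $0.09 = $49.95
Tier 2 (555–1025 kWh): 470 × $0.13 = $61.1
Above 1025 kWh: 201.4 × $0.18 = $36.252
Bill = $147.30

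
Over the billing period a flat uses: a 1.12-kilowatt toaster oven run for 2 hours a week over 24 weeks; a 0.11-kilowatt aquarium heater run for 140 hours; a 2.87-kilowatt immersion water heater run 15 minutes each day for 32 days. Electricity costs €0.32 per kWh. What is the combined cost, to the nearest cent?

€29.48

toaster oven: Runtime = 2 h/week × 24 weeks = 48 h
toaster oven: 1.12 kW × 48 h = 53.76 kWh
aquarium heater: 0.11 kW × 140 h = 15.4 kWh
immersion water heater: Runtime = 15 min × 32 = 480 min = 8 h
immersion water heater: 2.87 kW × 8 h = 22.96 kWh
Total energy = 92.12 kWh
Cost = 92.12 × €0.32 = €29.48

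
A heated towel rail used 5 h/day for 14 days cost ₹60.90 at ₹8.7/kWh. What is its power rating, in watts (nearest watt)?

Energy = ₹60.90 ÷ ₹8.7/kWh = 7 kWh
Runtime = 5 h/day × 14 days = 70 h
Power = 7 kWh ÷ 70 h = 0.1 kW = 100 W

100 W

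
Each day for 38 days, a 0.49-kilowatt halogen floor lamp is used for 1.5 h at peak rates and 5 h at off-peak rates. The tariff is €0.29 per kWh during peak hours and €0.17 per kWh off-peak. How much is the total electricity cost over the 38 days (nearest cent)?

€23.93

Peak energy = 0.49 kW × 1.5 h × 38 = 27.93 kWh
Off-peak energy = 0.49 kW × 5 h × 38 = 93.1 kWh
Cost = 27.93 × €0.29 + 93.1 × €0.17 = €8.0997 + €15.827 = €23.93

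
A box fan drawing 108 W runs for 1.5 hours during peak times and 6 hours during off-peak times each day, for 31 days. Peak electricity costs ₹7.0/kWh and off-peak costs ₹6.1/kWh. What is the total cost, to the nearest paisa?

Peak energy = 0.108 kW × 1.5 h × 31 = 5.022 kWh
Off-peak energy = 0.108 kW × 6 h × 31 = 20.088 kWh
Cost = 5.022 × ₹7.0 + 20.088 × ₹6.1 = ₹35.154 + ₹122.5368 = ₹157.69

₹157.69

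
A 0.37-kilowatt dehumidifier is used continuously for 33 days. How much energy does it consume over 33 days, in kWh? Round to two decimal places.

Runtime = 24 h × 33 = 792 h
Energy = 0.37 kW × 792 h = 293.04 kWh

293.04 kWh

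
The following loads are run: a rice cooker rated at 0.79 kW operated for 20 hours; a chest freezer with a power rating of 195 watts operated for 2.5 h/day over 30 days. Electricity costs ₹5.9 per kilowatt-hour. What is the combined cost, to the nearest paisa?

₹179.51

rice cooker: 0.79 kW × 20 h = 15.8 kWh
chest freezer: Runtime = 2.5 h/day × 30 days = 75 h
chest freezer: 0.195 kW × 75 h = 14.625 kWh
Total energy = 30.425 kWh
Cost = 30.425 × ₹5.9 = ₹179.51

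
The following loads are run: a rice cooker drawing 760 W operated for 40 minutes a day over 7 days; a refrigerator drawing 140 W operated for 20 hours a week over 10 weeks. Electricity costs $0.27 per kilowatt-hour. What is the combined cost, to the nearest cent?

$8.52

rice cooker: Runtime = 40 min × 7 = 280 min = 4.666666… h
rice cooker: 0.76 kW × 4.666666… h = 3.546666… kWh
refrigerator: Runtime = 20 h/week × 10 weeks = 200 h
refrigerator: 0.14 kW × 200 h = 28 kWh
Total energy = 31.546666… kWh
Cost = 31.546666… × $0.27 = $8.52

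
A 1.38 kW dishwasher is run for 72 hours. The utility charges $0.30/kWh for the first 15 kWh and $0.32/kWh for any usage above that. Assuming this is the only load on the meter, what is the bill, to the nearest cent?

$31.50

Energy = 1.38 kW × 72 h = 99.36 kWh
Tier 1 (0–15 kWh): 15 × $0.30 = $4.5
Above 15 kWh: 84.36 × $0.32 = $26.9952
Bill = $31.50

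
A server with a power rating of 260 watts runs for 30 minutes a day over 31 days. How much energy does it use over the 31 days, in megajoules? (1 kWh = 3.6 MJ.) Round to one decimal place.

14.5 MJ

Runtime = 30 min × 31 = 930 min = 15.5 h
Energy = 0.26 kW × 15.5 h = 4.03 kWh
= 4.03 × 3.6 MJ = 14.5 MJ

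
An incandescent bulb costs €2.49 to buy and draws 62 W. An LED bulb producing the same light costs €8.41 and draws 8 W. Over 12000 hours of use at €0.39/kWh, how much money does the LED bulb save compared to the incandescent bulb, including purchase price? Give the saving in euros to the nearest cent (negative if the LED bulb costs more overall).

€246.80

incandescent bulb: €2.49 + (62/1000) kW × 12000 h × €0.39 = €2.49 + €290.16 = €292.65
LED bulb: €8.41 + (8/1000) kW × 12000 h × €0.39 = €8.41 + €37.44 = €45.85
Saving = €292.65 − €45.85 = €246.8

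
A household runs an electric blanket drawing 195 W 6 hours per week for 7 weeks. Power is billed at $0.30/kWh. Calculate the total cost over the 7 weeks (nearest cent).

$2.46

Runtime = 6 h/week × 7 weeks = 42 h
Energy = 0.195 kW × 42 h = 8.19 kWh
Cost = 8.19 kWh × $0.30/kWh = $2.46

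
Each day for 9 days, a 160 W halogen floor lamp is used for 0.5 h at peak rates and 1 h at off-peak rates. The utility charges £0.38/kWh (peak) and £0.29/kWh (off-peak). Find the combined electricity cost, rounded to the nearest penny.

£0.69

Peak energy = 0.16 kW × 0.5 h × 9 = 0.72 kWh
Off-peak energy = 0.16 kW × 1 h × 9 = 1.44 kWh
Cost = 0.72 × £0.38 + 1.44 × £0.29 = £0.2736 + £0.4176 = £0.69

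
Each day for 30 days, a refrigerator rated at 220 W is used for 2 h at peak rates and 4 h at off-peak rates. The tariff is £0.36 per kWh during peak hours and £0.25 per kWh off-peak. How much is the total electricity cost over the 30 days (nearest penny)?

Peak energy = 0.22 kW × 2 h × 30 = 13.2 kWh
Off-peak energy = 0.22 kW × 4 h × 30 = 26.4 kWh
Cost = 13.2 × £0.36 + 26.4 × £0.25 = £4.752 + £6.6 = £11.35

£11.35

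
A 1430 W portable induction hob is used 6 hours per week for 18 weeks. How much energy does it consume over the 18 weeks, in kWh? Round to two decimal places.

154.44 kWh

Runtime = 6 h/week × 18 weeks = 108 h
Energy = 1.43 kW × 108 h = 154.44 kWh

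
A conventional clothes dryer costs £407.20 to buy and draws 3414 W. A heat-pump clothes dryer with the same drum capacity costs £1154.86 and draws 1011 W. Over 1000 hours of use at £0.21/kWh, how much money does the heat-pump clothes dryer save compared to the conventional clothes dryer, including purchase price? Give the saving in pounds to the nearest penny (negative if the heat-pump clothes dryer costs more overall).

conventional clothes dryer: £407.20 + (3414/1000) kW × 1000 h × £0.21 = £407.20 + £716.94 = £1124.14
heat-pump clothes dryer: £1154.86 + (1011/1000) kW × 1000 h × £0.21 = £1154.86 + £212.31 = £1367.17
Saving = £1124.14 − £1367.17 = −£243.03

-£243.03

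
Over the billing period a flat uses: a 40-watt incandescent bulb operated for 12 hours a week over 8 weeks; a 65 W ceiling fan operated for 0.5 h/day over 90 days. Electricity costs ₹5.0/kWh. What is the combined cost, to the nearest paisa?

incandescent bulb: Runtime = 12 h/week × 8 weeks = 96 h
incandescent bulb: 0.04 kW × 96 h = 3.84 kWh
ceiling fan: Runtime = 0.5 h/day × 90 days = 45 h
ceiling fan: 0.065 kW × 45 h = 2.925 kWh
Total energy = 6.765 kWh
Cost = 6.765 × ₹5.0 = ₹33.83

₹33.83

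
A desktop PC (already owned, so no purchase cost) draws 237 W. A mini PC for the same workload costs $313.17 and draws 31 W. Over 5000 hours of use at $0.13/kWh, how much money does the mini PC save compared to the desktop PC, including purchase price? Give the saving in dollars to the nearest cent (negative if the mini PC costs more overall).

-$179.27

desktop PC: $0.00 + (237/1000) kW × 5000 h × $0.13 = $0.00 + $154.05 = $154.05
mini PC: $313.17 + (31/1000) kW × 5000 h × $0.13 = $313.17 + $20.15 = $333.32
Saving = $154.05 − $333.32 = −$179.27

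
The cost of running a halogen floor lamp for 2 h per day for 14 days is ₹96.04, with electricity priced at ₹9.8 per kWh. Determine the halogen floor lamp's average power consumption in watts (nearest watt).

Energy = ₹96.04 ÷ ₹9.8/kWh = 9.8 kWh
Runtime = 2 h/day × 14 days = 28 h
Power = 9.8 kWh ÷ 28 h = 0.35 kW = 350 W

350 W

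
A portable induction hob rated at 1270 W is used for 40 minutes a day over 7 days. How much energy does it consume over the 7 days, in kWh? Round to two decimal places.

Runtime = 40 min × 7 = 280 min = 4.666666… h
Energy = 1.27 kW × 4.666666… h = 5.926666… kWh ≈ 5.93 kWh

5.93 kWh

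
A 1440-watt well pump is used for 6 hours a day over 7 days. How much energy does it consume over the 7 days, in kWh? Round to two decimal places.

60.48 kWh

Runtime = 6 h/day × 7 days = 42 h
Energy = 1.44 kW × 42 h = 60.48 kWh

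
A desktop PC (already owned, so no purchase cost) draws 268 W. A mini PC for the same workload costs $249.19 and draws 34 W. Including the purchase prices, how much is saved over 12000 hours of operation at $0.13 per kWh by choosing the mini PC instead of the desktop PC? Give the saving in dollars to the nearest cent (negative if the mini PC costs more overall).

$115.85

desktop PC: $0.00 + (268/1000) kW × 12000 h × $0.13 = $0.00 + $418.08 = $418.08
mini PC: $249.19 + (34/1000) kW × 12000 h × $0.13 = $249.19 + $53.04 = $302.23
Saving = $418.08 − $302.23 = $115.85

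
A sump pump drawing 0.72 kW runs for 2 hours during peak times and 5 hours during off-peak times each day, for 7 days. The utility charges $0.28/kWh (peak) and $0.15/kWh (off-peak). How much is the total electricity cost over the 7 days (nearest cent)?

Peak energy = 0.72 kW × 2 h × 7 = 10.08 kWh
Off-peak energy = 0.72 kW × 5 h × 7 = 25.2 kWh
Cost = 10.08 × $0.28 + 25.2 × $0.15 = $2.8224 + $3.78 = $6.60

$6.60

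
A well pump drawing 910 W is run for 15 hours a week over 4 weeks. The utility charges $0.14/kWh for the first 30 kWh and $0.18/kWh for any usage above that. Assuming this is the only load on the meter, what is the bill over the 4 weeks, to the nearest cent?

$8.63

Runtime = 15 h/week × 4 weeks = 60 h
Energy = 0.91 kW × 60 h = 54.6 kWh
Tier 1 (0–30 kWh): 30 × $0.14 = $4.2
Above 30 kWh: 24.6 × $0.18 = $4.428
Bill = $8.63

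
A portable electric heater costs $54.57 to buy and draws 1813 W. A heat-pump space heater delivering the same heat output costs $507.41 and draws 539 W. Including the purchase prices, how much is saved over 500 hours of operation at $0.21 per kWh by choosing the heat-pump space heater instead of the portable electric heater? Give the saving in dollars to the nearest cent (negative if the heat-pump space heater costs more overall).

-$319.07

portable electric heater: $54.57 + (1813/1000) kW × 500 h × $0.21 = $54.57 + $190.365 = $244.935
heat-pump space heater: $507.41 + (539/1000) kW × 500 h × $0.21 = $507.41 + $56.595 = $564.005
Saving = $244.935 − $564.005 = −$319.07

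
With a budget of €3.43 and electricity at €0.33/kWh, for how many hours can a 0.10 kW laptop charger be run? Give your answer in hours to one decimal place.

103.9 h

Energy available = €3.43 ÷ €0.33/kWh = 10.3939 kWh
Hours = 10.3939 kWh ÷ 0.1 kW = 103.9 h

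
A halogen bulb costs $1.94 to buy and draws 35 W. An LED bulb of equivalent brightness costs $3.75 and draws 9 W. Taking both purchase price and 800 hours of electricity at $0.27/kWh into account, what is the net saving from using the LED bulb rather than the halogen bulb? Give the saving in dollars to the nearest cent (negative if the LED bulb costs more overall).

halogen bulb: $1.94 + (35/1000) kW × 800 h × $0.27 = $1.94 + $7.56 = $9.5
LED bulb: $3.75 + (9/1000) kW × 800 h × $0.27 = $3.75 + $1.944 = $5.694
Saving = $9.5 − $5.694 = $3.806 → $3.81

$3.81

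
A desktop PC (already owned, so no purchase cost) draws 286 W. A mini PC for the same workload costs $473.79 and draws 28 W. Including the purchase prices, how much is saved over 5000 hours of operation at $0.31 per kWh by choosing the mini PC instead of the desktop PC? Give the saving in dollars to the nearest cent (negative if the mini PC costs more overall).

desktop PC: $0.00 + (286/1000) kW × 5000 h × $0.31 = $0.00 + $443.3 = $443.3
mini PC: $473.79 + (28/1000) kW × 5000 h × $0.31 = $473.79 + $43.4 = $517.19
Saving = $443.3 − $517.19 = −$73.89

-$73.89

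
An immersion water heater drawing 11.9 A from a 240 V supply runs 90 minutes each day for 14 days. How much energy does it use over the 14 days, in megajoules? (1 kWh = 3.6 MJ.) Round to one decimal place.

Power = 11.9 A × 240 V = 2856 W = 2.856 kW
Runtime = 90 min × 14 = 1260 min = 21 h
Energy = 2.856 kW × 21 h = 59.976 kWh
= 59.976 × 3.6 MJ = 215.9 MJ

215.9 MJ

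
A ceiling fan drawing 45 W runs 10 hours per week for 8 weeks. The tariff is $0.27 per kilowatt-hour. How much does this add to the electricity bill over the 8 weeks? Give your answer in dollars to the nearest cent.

$0.97

Runtime = 10 h/week × 8 weeks = 80 h
Energy = 0.045 kW × 80 h = 3.6 kWh
Cost = 3.6 kWh × $0.27/kWh = $0.97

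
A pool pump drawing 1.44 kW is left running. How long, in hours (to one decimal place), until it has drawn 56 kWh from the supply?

38.9 h

Hours = 56 kWh ÷ 1.44 kW = 38.9 h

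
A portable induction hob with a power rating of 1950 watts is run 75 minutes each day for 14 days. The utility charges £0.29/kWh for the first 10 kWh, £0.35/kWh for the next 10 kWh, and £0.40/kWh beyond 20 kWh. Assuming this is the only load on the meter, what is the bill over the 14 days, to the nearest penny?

£12.05

Runtime = 75 min × 14 = 1050 min = 17.5 h
Energy = 1.95 kW × 17.5 h = 34.125 kWh
Tier 1 (0–10 kWh): 10 × £0.29 = £2.9
Tier 2 (10–20 kWh): 10 × £0.35 = £3.5
Above 20 kWh: 14.125 × £0.40 = £5.65
Bill = £12.05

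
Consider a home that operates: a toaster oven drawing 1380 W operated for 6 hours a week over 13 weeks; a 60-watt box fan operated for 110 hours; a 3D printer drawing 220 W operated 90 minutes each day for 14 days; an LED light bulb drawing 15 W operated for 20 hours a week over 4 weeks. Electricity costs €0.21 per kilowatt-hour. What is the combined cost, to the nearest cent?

€25.21

toaster oven: Runtime = 6 h/week × 13 weeks = 78 h
toaster oven: 1.38 kW × 78 h = 107.64 kWh
box fan: 0.06 kW × 110 h = 6.6 kWh
3D printer: Runtime = 90 min × 14 = 1260 min = 21 h
3D printer: 0.22 kW × 21 h = 4.62 kWh
LED light bulb: Runtime = 20 h/week × 4 weeks = 80 h
LED light bulb: 0.015 kW × 80 h = 1.2 kWh
Total energy = 120.06 kWh
Cost = 120.06 × €0.21 = €25.21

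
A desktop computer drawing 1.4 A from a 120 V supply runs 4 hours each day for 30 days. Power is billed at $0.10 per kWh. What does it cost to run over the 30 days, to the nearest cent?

$2.02

Power = 1.4 A × 120 V = 168 W = 0.168 kW
Runtime = 4 h/day × 30 days = 120 h
Energy = 0.168 kW × 120 h = 20.16 kWh
Cost = 20.16 kWh × $0.10/kWh = $2.02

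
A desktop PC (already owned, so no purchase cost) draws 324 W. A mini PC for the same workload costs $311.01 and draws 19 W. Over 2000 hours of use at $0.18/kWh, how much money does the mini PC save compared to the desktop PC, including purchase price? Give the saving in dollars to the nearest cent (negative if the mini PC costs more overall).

desktop PC: $0.00 + (324/1000) kW × 2000 h × $0.18 = $0.00 + $116.64 = $116.64
mini PC: $311.01 + (19/1000) kW × 2000 h × $0.18 = $311.01 + $6.84 = $317.85
Saving = $116.64 − $317.85 = −$201.21

-$201.21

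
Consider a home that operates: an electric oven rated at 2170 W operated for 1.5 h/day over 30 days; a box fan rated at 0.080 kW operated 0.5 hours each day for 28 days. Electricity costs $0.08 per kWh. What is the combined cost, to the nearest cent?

$7.90

electric oven: Runtime = 1.5 h/day × 30 days = 45 h
electric oven: 2.17 kW × 45 h = 97.65 kWh
box fan: Runtime = 0.5 h/day × 28 days = 14 h
box fan: 0.08 kW × 14 h = 1.12 kWh
Total energy = 98.77 kWh
Cost = 98.77 × $0.08 = $7.90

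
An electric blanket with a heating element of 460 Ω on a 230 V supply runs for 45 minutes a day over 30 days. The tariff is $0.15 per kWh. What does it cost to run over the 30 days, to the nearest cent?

$0.39

Power = V²/R = 230²/460 = 115 W = 0.115 kW
Runtime = 45 min × 30 = 1350 min = 22.5 h
Energy = 0.115 kW × 22.5 h = 2.5875 kWh
Cost = 2.5875 kWh × $0.15/kWh = $0.39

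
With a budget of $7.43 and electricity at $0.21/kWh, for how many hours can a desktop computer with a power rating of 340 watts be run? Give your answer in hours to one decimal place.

104.1 h

Energy available = $7.43 ÷ $0.21/kWh = 35.381 kWh
Hours = 35.381 kWh ÷ 0.34 kW = 104.1 h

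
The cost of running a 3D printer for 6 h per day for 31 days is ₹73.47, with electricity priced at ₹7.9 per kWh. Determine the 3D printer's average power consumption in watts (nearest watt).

50 W

Energy = ₹73.47 ÷ ₹7.9/kWh = 9.3 kWh
Runtime = 6 h/day × 31 days = 186 h
Power = 9.3 kWh ÷ 186 h = 0.05 kW = 50 W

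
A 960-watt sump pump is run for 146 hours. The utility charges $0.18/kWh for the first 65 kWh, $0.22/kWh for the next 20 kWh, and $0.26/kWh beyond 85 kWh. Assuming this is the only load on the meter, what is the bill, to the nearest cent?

$30.44

Energy = 0.96 kW × 146 h = 140.16 kWh
Tier 1 (0–65 kWh): 65 × $0.18 = $11.7
Tier 2 (65–85 kWh): 20 × $0.22 = $4.4
Above 85 kWh: 55.16 × $0.26 = $14.3416
Bill = $30.44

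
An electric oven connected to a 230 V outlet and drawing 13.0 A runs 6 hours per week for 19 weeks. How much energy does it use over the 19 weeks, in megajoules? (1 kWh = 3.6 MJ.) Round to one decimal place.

Power = 13.0 A × 230 V = 2990 W = 2.99 kW
Runtime = 6 h/week × 19 weeks = 114 h
Energy = 2.99 kW × 114 h = 340.86 kWh
= 340.86 × 3.6 MJ = 1227.1 MJ

1227.1 MJ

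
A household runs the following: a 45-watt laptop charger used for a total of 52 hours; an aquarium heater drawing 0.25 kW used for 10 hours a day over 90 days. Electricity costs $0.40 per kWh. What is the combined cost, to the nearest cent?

$90.94

laptop charger: 0.045 kW × 52 h = 2.34 kWh
aquarium heater: Runtime = 10 h/day × 90 days = 900 h
aquarium heater: 0.25 kW × 900 h = 225 kWh
Total energy = 227.34 kWh
Cost = 227.34 × $0.40 = $90.94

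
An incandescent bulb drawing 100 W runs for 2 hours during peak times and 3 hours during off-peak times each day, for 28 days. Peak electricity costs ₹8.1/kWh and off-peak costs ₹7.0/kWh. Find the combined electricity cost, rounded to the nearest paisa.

₹104.16

Peak energy = 0.1 kW × 2 h × 28 = 5.6 kWh
Off-peak energy = 0.1 kW × 3 h × 28 = 8.4 kWh
Cost = 5.6 × ₹8.1 + 8.4 × ₹7.0 = ₹45.36 + ₹58.8 = ₹104.16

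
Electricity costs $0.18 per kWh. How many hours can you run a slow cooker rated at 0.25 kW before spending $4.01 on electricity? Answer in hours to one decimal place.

89.1 h

Energy available = $4.01 ÷ $0.18/kWh = 22.2778 kWh
Hours = 22.2778 kWh ÷ 0.25 kW = 89.1 h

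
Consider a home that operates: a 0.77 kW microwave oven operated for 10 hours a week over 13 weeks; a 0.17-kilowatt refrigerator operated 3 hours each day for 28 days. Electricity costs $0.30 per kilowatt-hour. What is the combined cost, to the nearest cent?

microwave oven: Runtime = 10 h/week × 13 weeks = 130 h
microwave oven: 0.77 kW × 130 h = 100.1 kWh
refrigerator: Runtime = 3 h/day × 28 days = 84 h
refrigerator: 0.17 kW × 84 h = 14.28 kWh
Total energy = 114.38 kWh
Cost = 114.38 × $0.30 = $34.31

$34.31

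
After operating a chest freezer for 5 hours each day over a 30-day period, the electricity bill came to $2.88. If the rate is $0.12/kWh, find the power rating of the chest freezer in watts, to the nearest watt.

160 W

Energy = $2.88 ÷ $0.12/kWh = 24 kWh
Runtime = 5 h/day × 30 days = 150 h
Power = 24 kWh ÷ 150 h = 0.16 kW = 160 W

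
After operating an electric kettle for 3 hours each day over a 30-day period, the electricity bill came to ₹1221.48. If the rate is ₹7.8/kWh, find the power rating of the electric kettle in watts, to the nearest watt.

1740 W

Energy = ₹1221.48 ÷ ₹7.8/kWh = 156.6 kWh
Runtime = 3 h/day × 30 days = 90 h
Power = 156.6 kWh ÷ 90 h = 1.74 kW = 1740 W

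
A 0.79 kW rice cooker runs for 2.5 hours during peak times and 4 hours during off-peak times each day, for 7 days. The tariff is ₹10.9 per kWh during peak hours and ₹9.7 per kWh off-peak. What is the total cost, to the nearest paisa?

Peak energy = 0.79 kW × 2.5 h × 7 = 13.825 kWh
Off-peak energy = 0.79 kW × 4 h × 7 = 22.12 kWh
Cost = 13.825 × ₹10.9 + 22.12 × ₹9.7 = ₹150.6925 + ₹214.564 = ₹365.26

₹365.26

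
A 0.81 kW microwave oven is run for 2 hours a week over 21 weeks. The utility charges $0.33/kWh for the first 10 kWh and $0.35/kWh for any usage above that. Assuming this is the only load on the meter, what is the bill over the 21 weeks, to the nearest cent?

$11.71

Runtime = 2 h/week × 21 weeks = 42 h
Energy = 0.81 kW × 42 h = 34.02 kWh
Tier 1 (0–10 kWh): 10 × $0.33 = $3.3
Above 10 kWh: 24.02 × $0.35 = $8.407
Bill = $11.71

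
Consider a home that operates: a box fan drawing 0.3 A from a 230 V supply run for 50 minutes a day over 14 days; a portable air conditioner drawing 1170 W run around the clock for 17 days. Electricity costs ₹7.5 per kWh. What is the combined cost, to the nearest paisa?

₹3586.24

box fan: Power = 0.3 A × 230 V = 69 W = 0.069 kW
box fan: Runtime = 50 min × 14 = 700 min = 11.666666… h
box fan: 0.069 kW × 11.666666… h = 0.805 kWh
portable air conditioner: Runtime = 24 h × 17 = 408 h
portable air conditioner: 1.17 kW × 408 h = 477.36 kWh
Total energy = 478.165 kWh
Cost = 478.165 × ₹7.5 = ₹3586.24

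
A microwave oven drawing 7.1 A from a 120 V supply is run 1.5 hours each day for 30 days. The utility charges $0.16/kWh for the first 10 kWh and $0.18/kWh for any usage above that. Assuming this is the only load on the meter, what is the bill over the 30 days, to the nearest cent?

Power = 7.1 A × 120 V = 852 W = 0.852 kW
Runtime = 1.5 h/day × 30 days = 45 h
Energy = 0.852 kW × 45 h = 38.34 kWh
Tier 1 (0–10 kWh): 10 × $0.16 = $1.6
Above 10 kWh: 28.34 × $0.18 = $5.1012
Bill = $6.70

$6.70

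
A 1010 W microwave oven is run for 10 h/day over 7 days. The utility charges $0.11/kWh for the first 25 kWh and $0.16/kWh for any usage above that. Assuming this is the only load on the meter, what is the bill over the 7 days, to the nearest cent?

Runtime = 10 h/day × 7 days = 70 h
Energy = 1.01 kW × 70 h = 70.7 kWh
Tier 1 (0–25 kWh): 25 × $0.11 = $2.75
Above 25 kWh: 45.7 × $0.16 = $7.312
Bill = $10.06

$10.06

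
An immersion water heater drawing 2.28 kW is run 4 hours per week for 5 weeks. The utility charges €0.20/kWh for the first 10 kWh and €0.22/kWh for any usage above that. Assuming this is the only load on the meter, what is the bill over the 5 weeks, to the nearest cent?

Runtime = 4 h/week × 5 weeks = 20 h
Energy = 2.28 kW × 20 h = 45.6 kWh
Tier 1 (0–10 kWh): 10 × €0.20 = €2
Above 10 kWh: 35.6 × €0.22 = €7.832
Bill = €9.83

€9.83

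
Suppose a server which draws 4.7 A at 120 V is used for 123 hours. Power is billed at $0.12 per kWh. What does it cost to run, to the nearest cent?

$8.32

Power = 4.7 A × 120 V = 564 W = 0.564 kW
Energy = 0.564 kW × 123 h = 69.372 kWh
Cost = 69.372 kWh × $0.12/kWh = $8.32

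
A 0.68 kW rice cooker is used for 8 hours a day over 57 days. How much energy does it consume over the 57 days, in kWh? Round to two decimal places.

310.08 kWh

Runtime = 8 h/day × 57 days = 456 h
Energy = 0.68 kW × 456 h = 310.08 kWh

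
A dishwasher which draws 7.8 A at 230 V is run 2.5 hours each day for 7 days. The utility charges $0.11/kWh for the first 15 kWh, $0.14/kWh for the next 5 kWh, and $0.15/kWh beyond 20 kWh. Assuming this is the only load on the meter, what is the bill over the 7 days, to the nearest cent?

$4.06

Power = 7.8 A × 230 V = 1794 W = 1.794 kW
Runtime = 2.5 h/day × 7 days = 17.5 h
Energy = 1.794 kW × 17.5 h = 31.395 kWh
Tier 1 (0–15 kWh): 15 × $0.11 = $1.65
Tier 2 (15–20 kWh): 5 × $0.14 = $0.7
Above 20 kWh: 11.395 × $0.15 = $1.70925
Bill = $4.06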